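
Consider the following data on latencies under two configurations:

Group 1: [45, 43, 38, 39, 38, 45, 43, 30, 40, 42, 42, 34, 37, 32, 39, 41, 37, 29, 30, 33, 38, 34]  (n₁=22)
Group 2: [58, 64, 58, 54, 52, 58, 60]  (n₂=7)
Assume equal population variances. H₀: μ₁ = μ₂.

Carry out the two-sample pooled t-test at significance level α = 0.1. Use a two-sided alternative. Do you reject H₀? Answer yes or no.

x̄₁=37.682, s₁=4.864, n₁=22
x̄₂=57.714, s₂=3.904, n₂=7
s_p² = [21·4.864² + 6·3.904²]/27 = 21.7852
SE = √(s_p²·(1/22+1/7)) = 2.0254
t = (37.682−57.714)/2.0254 = -9.8904
df = 27
p-value (two-sided) = 0.00000
At α=0.1: p < α → reject H₀

reject H₀: yes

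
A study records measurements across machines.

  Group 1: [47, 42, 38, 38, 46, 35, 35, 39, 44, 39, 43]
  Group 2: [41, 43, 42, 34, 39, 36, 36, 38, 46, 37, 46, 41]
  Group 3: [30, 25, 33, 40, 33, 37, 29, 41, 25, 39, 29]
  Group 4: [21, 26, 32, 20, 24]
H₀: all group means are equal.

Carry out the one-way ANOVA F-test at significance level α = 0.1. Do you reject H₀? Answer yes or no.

Group means [40.55, 39.92, 32.82, 24.60], grand mean 36.128
SSB = Σnᵢ(x̄ᵢ−x̄)² = 1171.879; SSW = ΣΣ(x−x̄ᵢ)² = 764.480
MSB = 1171.879/3 = 390.6262; MSW = 764.480/35 = 21.8423
F = MSB/MSW = 17.8839
df = (3, 35)
p-value (upper-tail) = 0.00000
At α=0.1: p < α → reject H₀

reject H₀: yes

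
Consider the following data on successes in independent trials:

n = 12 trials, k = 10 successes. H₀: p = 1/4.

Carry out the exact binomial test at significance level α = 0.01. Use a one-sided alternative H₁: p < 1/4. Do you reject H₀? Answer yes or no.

Exact binomial: n=12, k=10, p₀=1/4=0.2500
P(X≤10) from Σ C(n,i)·p₀^i·(1−p₀)^(n−i)
p-value (one-sided, H₁ less) = 1.00000
At α=0.01: p ≥ α → fail to reject H₀

reject H₀: no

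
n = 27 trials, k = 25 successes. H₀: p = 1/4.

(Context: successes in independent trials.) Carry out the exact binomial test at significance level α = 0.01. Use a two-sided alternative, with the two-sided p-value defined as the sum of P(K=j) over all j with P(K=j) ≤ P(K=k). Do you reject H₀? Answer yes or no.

Exact binomial: n=27, k=25, p₀=1/4=0.2500
P(X=j) = C(n,j)·p₀^j·(1−p₀)^(n−j); p = Σ P(X=j) over j with P(X=j) ≤ P(X=25)
p-value (two-sided) = 0.00000
At α=0.01: p < α → reject H₀

reject H₀: yes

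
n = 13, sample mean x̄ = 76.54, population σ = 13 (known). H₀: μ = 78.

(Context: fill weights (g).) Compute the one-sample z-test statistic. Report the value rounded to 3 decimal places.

test statistic = -0.405

SE = σ/√n = 13/√13 = 3.6056
z = (x̄−μ₀)/SE = (76.54−78)/3.6056 = -0.4049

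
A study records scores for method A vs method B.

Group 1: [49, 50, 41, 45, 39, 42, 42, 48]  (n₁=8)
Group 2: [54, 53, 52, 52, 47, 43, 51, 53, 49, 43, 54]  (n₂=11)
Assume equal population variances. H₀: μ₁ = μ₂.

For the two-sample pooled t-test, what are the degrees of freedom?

df = n₁ + n₂ − 2 = 8 + 11 − 2 = 17

degrees of freedom = 17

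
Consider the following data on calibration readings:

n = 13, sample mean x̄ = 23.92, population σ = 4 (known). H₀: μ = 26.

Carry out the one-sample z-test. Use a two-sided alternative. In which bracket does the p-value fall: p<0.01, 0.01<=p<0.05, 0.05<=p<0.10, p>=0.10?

p-value bracket: 0.05<=p<0.10

SE = σ/√n = 4/√13 = 1.1094
z = (x̄−μ₀)/SE = (23.92−26)/1.1094 = -1.8749
p-value (two-sided) = 0.06081
→ bracket: 0.05<=p<0.10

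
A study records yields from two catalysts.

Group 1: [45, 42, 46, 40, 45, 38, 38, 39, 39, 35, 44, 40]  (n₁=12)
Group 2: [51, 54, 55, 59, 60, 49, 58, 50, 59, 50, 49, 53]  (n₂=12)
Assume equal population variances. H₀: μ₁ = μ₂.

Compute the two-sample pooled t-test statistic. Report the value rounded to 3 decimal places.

test statistic = -8.274

x̄₁=40.917, s₁=3.450, n₁=12
x̄₂=53.917, s₂=4.209, n₂=12
s_p² = [11·3.450² + 11·4.209²]/22 = 14.8106
SE = √(s_p²·(1/12+1/12)) = 1.5711
t = (40.917−53.917)/1.5711 = -8.2743
df = 22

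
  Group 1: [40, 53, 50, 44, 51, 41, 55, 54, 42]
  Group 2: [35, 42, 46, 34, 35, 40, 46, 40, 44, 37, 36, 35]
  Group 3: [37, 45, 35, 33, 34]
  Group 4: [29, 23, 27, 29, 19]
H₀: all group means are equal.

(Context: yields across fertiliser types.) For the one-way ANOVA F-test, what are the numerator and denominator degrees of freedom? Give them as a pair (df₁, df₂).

degrees of freedom = [3, 27]

k = 4 groups, N = 31 total
df = (k−1, N−k) = (4−1, 31−4) = (3, 27)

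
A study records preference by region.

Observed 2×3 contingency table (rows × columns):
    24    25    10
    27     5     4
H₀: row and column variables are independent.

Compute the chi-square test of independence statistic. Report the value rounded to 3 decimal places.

Row totals [59, 36], col totals [51, 30, 14], n=95
χ² = (24−31.67)²/31.67 + (25−18.63)²/18.63 + (10−8.69)²/8.69 + (27−19.33)²/19.33 + (5−11.37)²/11.37 + (4−5.31)²/5.31 = 11.1674
df = 2

test statistic = 11.167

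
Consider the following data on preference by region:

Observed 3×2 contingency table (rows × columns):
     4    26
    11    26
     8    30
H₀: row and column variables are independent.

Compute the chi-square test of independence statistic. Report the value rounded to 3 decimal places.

Row totals [30, 37, 38], col totals [23, 82], n=105
χ² = (4−6.57)²/6.57 + (26−23.43)²/23.43 + (11−8.10)²/8.10 + (26−28.90)²/28.90 + (8−8.32)²/8.32 + (30−29.68)²/29.68 = 2.6289
df = 2

test statistic = 2.629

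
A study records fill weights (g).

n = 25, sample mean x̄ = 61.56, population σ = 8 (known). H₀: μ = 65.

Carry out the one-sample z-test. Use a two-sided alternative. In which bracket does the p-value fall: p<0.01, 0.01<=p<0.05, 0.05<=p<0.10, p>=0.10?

p-value bracket: 0.01<=p<0.05

SE = σ/√n = 8/√25 = 1.6000
z = (x̄−μ₀)/SE = (61.56−65)/1.6000 = -2.1500
p-value (two-sided) = 0.03156
→ bracket: 0.01<=p<0.05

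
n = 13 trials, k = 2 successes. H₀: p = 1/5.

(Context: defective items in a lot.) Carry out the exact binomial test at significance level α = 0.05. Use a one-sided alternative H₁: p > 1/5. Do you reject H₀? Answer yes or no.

Exact binomial: n=13, k=2, p₀=1/5=0.2000
P(X≥2) from Σ C(n,i)·p₀^i·(1−p₀)^(n−i)
p-value (one-sided, H₁ greater) = 0.76635
At α=0.05: p ≥ α → fail to reject H₀

reject H₀: no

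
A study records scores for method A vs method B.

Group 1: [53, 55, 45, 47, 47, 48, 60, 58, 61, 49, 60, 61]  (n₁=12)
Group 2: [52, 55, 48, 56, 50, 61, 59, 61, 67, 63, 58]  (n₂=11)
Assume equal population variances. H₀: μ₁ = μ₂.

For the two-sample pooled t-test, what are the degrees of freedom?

df = n₁ + n₂ − 2 = 12 + 11 − 2 = 21

degrees of freedom = 21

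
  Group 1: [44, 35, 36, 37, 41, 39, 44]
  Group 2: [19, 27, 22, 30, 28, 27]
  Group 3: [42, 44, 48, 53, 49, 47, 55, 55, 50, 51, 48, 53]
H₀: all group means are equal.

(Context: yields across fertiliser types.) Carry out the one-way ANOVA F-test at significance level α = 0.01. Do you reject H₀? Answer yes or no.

Group means [39.43, 25.50, 49.58], grand mean 40.960
SSB = Σnᵢ(x̄ᵢ−x̄)² = 2342.829; SSW = ΣΣ(x−x̄ᵢ)² = 352.131
MSB = 2342.829/2 = 1171.4145; MSW = 352.131/22 = 16.0060
F = MSB/MSW = 73.1862
df = (2, 22)
p-value (upper-tail) = 0.00000
At α=0.01: p < α → reject H₀

reject H₀: yes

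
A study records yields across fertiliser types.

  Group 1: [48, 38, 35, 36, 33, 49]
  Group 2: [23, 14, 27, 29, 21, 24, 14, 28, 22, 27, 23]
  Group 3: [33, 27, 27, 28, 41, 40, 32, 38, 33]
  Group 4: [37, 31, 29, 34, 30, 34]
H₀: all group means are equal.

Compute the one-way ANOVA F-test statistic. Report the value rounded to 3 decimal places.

Group means [39.83, 22.91, 33.22, 32.50], grand mean 30.781
SSB = Σnᵢ(x̄ᵢ−x̄)² = 1244.671; SSW = ΣΣ(x−x̄ᵢ)² = 780.798
MSB = 1244.671/3 = 414.8903; MSW = 780.798/28 = 27.8856
F = MSB/MSW = 14.8783
df = (3, 28)

test statistic = 14.878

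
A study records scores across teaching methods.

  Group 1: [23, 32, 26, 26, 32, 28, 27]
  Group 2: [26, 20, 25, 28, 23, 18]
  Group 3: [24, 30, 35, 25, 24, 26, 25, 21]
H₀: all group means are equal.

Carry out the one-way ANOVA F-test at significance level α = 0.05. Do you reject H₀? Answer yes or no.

reject H₀: no

Group means [27.71, 23.33, 26.25], grand mean 25.905
SSB = Σnᵢ(x̄ᵢ−x̄)² = 63.548; SSW = ΣΣ(x−x̄ᵢ)² = 268.262
MSB = 63.548/2 = 31.7738; MSW = 268.262/18 = 14.9034
F = MSB/MSW = 2.1320
df = (2, 18)
p-value (upper-tail) = 0.14758
At α=0.05: p ≥ α → fail to reject H₀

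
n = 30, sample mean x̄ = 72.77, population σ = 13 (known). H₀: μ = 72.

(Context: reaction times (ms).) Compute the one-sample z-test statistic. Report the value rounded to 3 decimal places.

test statistic = 0.324

SE = σ/√n = 13/√30 = 2.3735
z = (x̄−μ₀)/SE = (72.77−72)/2.3735 = 0.3244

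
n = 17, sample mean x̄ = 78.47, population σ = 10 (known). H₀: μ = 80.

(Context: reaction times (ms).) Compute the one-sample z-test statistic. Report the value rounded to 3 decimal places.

test statistic = -0.631

SE = σ/√n = 10/√17 = 2.4254
z = (x̄−μ₀)/SE = (78.47−80)/2.4254 = -0.6308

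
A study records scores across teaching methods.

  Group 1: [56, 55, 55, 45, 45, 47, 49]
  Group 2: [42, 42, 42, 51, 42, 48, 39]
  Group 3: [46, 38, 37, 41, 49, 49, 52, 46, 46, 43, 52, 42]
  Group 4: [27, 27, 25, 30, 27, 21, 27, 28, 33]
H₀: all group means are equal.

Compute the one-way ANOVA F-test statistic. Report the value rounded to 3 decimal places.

Group means [50.29, 43.71, 45.08, 27.22], grand mean 41.257
SSB = Σnᵢ(x̄ᵢ−x̄)² = 2561.356; SSW = ΣΣ(x−x̄ᵢ)² = 611.329
MSB = 2561.356/3 = 853.7854; MSW = 611.329/31 = 19.7203
F = MSB/MSW = 43.2947
df = (3, 31)

test statistic = 43.295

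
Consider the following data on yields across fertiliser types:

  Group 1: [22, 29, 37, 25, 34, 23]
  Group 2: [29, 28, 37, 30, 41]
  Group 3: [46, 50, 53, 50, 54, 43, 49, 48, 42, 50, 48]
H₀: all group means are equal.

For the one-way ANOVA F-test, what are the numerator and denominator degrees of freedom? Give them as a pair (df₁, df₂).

k = 3 groups, N = 22 total
df = (k−1, N−k) = (3−1, 22−3) = (2, 19)

degrees of freedom = [2, 19]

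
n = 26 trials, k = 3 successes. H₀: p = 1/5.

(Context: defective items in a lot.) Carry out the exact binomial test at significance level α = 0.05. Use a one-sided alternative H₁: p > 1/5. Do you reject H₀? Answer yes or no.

reject H₀: no

Exact binomial: n=26, k=3, p₀=1/5=0.2000
P(X≥3) from Σ C(n,i)·p₀^i·(1−p₀)^(n−i)
p-value (one-sided, H₁ greater) = 0.91594
At α=0.05: p ≥ α → fail to reject H₀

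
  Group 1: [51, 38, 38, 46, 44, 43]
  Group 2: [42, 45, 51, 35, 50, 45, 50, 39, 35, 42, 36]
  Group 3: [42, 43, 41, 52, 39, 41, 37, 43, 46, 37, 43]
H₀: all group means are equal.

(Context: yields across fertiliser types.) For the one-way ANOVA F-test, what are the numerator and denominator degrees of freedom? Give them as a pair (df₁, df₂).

degrees of freedom = [2, 25]

k = 3 groups, N = 28 total
df = (k−1, N−k) = (3−1, 28−3) = (2, 25)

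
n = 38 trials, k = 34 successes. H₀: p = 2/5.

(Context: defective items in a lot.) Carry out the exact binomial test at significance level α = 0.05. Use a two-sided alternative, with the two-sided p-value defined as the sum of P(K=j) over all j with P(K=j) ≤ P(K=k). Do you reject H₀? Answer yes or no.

reject H₀: yes

Exact binomial: n=38, k=34, p₀=2/5=0.4000
P(X=j) = C(n,j)·p₀^j·(1−p₀)^(n−j); p = Σ P(X=j) over j with P(X=j) ≤ P(X=34)
p-value (two-sided) = 0.00000
At α=0.05: p < α → reject H₀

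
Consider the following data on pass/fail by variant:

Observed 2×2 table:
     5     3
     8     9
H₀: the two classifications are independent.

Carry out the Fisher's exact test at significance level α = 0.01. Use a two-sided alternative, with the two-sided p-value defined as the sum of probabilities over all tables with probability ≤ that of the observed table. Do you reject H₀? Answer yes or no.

reject H₀: no

Margins: r₁=8, r₂=17, c₁=13, c₂=12, n=25
p_obs = C(8,5)·C(17,8)/C(25,13); sum pmf over tables with pmf ≤ p_obs
p-value (two-sided) = 0.67277
At α=0.01: p ≥ α → fail to reject H₀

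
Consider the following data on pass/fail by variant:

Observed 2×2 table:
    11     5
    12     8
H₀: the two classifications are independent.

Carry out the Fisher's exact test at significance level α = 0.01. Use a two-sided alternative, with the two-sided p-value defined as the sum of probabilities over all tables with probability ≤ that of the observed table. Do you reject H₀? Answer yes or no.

reject H₀: no

Margins: r₁=16, r₂=20, c₁=23, c₂=13, n=36
p_obs = C(16,11)·C(20,12)/C(36,23); sum pmf over tables with pmf ≤ p_obs
p-value (two-sided) = 0.73136
At α=0.01: p ≥ α → fail to reject H₀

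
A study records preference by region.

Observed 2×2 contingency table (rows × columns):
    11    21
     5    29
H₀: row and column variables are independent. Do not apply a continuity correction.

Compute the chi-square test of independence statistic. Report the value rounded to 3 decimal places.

Row totals [32, 34], col totals [16, 50], n=66
χ² = (11−7.76)²/7.76 + (21−24.24)²/24.24 + (5−8.24)²/8.24 + (29−25.76)²/25.76 = 3.4726
df = 1

test statistic = 3.473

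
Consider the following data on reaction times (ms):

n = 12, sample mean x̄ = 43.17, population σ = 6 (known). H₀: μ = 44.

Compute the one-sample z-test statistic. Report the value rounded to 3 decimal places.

SE = σ/√n = 6/√12 = 1.7321
z = (x̄−μ₀)/SE = (43.17−44)/1.7321 = -0.4792

test statistic = -0.479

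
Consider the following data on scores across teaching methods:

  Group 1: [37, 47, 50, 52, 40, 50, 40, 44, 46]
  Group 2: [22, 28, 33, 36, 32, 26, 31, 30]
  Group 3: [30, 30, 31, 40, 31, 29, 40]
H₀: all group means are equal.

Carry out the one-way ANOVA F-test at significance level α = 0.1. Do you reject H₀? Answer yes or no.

Group means [45.11, 29.75, 33.00], grand mean 36.458
SSB = Σnᵢ(x̄ᵢ−x̄)² = 1117.569; SSW = ΣΣ(x−x̄ᵢ)² = 492.389
MSB = 1117.569/2 = 558.7847; MSW = 492.389/21 = 23.4471
F = MSB/MSW = 23.8317
df = (2, 21)
p-value (upper-tail) = 0.00000
At α=0.1: p < α → reject H₀

reject H₀: yes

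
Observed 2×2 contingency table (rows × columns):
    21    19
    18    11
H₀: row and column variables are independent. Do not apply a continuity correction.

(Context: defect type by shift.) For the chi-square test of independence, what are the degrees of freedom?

degrees of freedom = 1

df = (r−1)(c−1) = (2−1)·(2−1) = 1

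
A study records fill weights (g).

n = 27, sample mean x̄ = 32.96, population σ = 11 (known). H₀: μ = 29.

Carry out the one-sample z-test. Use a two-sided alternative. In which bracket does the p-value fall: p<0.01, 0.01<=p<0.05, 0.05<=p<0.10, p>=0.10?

SE = σ/√n = 11/√27 = 2.1170
z = (x̄−μ₀)/SE = (32.96−29)/2.1170 = 1.8706
p-value (two-sided) = 0.06140
→ bracket: 0.05<=p<0.10

p-value bracket: 0.05<=p<0.10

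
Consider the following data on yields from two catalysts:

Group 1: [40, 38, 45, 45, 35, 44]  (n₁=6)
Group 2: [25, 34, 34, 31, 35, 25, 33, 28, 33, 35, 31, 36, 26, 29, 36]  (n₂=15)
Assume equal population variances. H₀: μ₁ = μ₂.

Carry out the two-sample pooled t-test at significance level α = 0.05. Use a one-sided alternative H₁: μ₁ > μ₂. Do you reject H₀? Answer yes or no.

x̄₁=41.167, s₁=4.167, n₁=6
x̄₂=31.400, s₂=3.924, n₂=15
s_p² = [5·4.167² + 14·3.924²]/19 = 15.9175
SE = √(s_p²·(1/6+1/15)) = 1.9272
t = (41.167−31.400)/1.9272 = 5.0678
df = 19
p-value (one-sided, H₁ greater) = 0.00003
At α=0.05: p < α → reject H₀

reject H₀: yes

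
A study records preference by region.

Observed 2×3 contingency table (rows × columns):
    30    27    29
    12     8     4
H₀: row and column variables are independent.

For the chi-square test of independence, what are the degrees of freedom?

degrees of freedom = 2

df = (r−1)(c−1) = (2−1)·(3−1) = 2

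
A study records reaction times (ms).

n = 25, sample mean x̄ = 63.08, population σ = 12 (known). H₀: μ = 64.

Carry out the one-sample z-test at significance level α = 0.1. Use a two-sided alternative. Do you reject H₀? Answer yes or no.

SE = σ/√n = 12/√25 = 2.4000
z = (x̄−μ₀)/SE = (63.08−64)/2.4000 = -0.3833
p-value (two-sided) = 0.70147
At α=0.1: p ≥ α → fail to reject H₀

reject H₀: no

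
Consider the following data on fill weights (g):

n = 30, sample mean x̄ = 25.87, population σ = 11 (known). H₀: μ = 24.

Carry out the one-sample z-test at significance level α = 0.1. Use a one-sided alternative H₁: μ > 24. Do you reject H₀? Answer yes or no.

SE = σ/√n = 11/√30 = 2.0083
z = (x̄−μ₀)/SE = (25.87−24)/2.0083 = 0.9311
p-value (one-sided, H₁ greater) = 0.17589
At α=0.1: p ≥ α → fail to reject H₀

reject H₀: no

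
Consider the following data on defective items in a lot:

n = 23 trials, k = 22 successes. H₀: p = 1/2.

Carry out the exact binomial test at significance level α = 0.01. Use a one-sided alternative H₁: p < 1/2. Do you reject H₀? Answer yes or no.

Exact binomial: n=23, k=22, p₀=1/2=0.5000
P(X≤22) from Σ C(n,i)·p₀^i·(1−p₀)^(n−i)
p-value (one-sided, H₁ less) = 1.00000
At α=0.01: p ≥ α → fail to reject H₀

reject H₀: no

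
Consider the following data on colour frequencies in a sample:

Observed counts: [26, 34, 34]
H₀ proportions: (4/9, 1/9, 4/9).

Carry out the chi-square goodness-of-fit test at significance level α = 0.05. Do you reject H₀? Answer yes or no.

n = 94; E_i = n·p_i = [41.78, 10.44, 41.78]
χ² = (26−41.78)²/41.78 + (34−10.44)²/10.44 + (34−41.78)²/41.78 = 60.5319
df = 2
p-value (upper-tail) = 0.00000
At α=0.05: p < α → reject H₀

reject H₀: yes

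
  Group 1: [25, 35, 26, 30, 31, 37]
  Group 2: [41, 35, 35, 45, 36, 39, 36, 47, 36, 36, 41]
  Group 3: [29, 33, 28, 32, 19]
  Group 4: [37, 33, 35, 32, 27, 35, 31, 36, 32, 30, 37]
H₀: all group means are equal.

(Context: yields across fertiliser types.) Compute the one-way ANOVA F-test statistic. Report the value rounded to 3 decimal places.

test statistic = 9.391

Group means [30.67, 38.82, 28.20, 33.18], grand mean 33.848
SSB = Σnᵢ(x̄ᵢ−x̄)² = 496.836; SSW = ΣΣ(x−x̄ᵢ)² = 511.406
MSB = 496.836/3 = 165.6121; MSW = 511.406/29 = 17.6347
F = MSB/MSW = 9.3913
df = (3, 29)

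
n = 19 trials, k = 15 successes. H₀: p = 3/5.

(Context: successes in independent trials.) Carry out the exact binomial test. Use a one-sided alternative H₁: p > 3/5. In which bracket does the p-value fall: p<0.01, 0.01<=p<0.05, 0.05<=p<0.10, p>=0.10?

Exact binomial: n=19, k=15, p₀=3/5=0.6000
P(X≥15) from Σ C(n,i)·p₀^i·(1−p₀)^(n−i)
p-value (one-sided, H₁ greater) = 0.06961
→ bracket: 0.05<=p<0.10

p-value bracket: 0.05<=p<0.10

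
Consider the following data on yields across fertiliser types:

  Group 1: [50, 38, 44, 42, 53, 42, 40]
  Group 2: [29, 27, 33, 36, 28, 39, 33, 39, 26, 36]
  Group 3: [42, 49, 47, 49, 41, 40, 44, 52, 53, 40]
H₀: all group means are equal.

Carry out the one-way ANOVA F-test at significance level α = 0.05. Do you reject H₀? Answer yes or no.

reject H₀: yes

Group means [44.14, 32.60, 45.70], grand mean 40.444
SSB = Σnᵢ(x̄ᵢ−x̄)² = 987.310; SSW = ΣΣ(x−x̄ᵢ)² = 611.357
MSB = 987.310/2 = 493.6548; MSW = 611.357/24 = 25.4732
F = MSB/MSW = 19.3794
df = (2, 24)
p-value (upper-tail) = 0.00001
At α=0.05: p < α → reject H₀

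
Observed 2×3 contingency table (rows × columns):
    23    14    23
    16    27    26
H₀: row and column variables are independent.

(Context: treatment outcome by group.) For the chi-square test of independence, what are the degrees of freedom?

degrees of freedom = 2

df = (r−1)(c−1) = (2−1)·(3−1) = 2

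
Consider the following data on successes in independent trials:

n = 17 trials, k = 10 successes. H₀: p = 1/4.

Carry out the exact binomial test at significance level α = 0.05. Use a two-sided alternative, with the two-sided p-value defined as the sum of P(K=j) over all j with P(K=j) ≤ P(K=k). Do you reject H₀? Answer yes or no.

reject H₀: yes

Exact binomial: n=17, k=10, p₀=1/4=0.2500
P(X=j) = C(n,j)·p₀^j·(1−p₀)^(n−j); p = Σ P(X=j) over j with P(X=j) ≤ P(X=10)
p-value (two-sided) = 0.00310
At α=0.05: p < α → reject H₀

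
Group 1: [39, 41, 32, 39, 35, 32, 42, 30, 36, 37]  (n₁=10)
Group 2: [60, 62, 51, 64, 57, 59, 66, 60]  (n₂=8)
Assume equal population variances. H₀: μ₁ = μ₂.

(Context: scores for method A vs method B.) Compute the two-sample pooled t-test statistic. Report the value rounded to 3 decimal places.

x̄₁=36.300, s₁=4.057, n₁=10
x̄₂=59.875, s₂=4.581, n₂=8
s_p² = [9·4.057² + 7·4.581²]/16 = 18.4359
SE = √(s_p²·(1/10+1/8)) = 2.0367
t = (36.300−59.875)/2.0367 = -11.5752
df = 16

test statistic = -11.575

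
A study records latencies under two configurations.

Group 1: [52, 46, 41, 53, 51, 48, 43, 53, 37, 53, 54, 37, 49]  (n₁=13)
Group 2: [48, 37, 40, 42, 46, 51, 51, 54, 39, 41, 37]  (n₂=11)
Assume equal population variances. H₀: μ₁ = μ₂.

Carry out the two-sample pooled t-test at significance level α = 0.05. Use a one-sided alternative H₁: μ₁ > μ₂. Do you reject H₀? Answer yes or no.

reject H₀: no

x̄₁=47.462, s₁=6.146, n₁=13
x̄₂=44.182, s₂=6.080, n₂=11
s_p² = [12·6.146² + 10·6.080²]/22 = 37.4031
SE = √(s_p²·(1/13+1/11)) = 2.5055
t = (47.462−44.182)/2.5055 = 1.3090
df = 22
p-value (one-sided, H₁ greater) = 0.10202
At α=0.05: p ≥ α → fail to reject H₀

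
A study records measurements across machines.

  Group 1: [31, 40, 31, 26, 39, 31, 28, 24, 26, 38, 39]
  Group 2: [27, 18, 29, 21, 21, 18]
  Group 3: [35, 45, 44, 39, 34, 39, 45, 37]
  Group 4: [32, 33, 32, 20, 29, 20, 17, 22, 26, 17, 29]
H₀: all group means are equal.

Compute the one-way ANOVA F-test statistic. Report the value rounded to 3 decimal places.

Group means [32.09, 22.33, 39.75, 25.18], grand mean 30.056
SSB = Σnᵢ(x̄ᵢ−x̄)² = 1416.510; SSW = ΣΣ(x−x̄ᵢ)² = 979.379
MSB = 1416.510/3 = 472.1700; MSW = 979.379/32 = 30.6056
F = MSB/MSW = 15.4276
df = (3, 32)

test statistic = 15.428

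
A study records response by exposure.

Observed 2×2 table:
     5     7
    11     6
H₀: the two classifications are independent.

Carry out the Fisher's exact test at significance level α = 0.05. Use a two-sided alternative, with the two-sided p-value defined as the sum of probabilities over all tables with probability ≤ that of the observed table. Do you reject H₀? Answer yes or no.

reject H₀: no

Margins: r₁=12, r₂=17, c₁=16, c₂=13, n=29
p_obs = C(12,5)·C(17,11)/C(29,16); sum pmf over tables with pmf ≤ p_obs
p-value (two-sided) = 0.27418
At α=0.05: p ≥ α → fail to reject H₀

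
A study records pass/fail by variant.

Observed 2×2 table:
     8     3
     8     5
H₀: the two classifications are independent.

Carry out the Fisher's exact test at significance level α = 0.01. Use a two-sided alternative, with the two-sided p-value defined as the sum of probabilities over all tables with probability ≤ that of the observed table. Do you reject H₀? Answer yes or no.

reject H₀: no

Margins: r₁=11, r₂=13, c₁=16, c₂=8, n=24
p_obs = C(11,8)·C(13,8)/C(24,16); sum pmf over tables with pmf ≤ p_obs
p-value (two-sided) = 0.67919
At α=0.01: p ≥ α → fail to reject H₀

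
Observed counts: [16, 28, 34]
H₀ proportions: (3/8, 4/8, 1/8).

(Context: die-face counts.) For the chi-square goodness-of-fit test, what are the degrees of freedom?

df = k − 1 = 3 − 1 = 2

degrees of freedom = 2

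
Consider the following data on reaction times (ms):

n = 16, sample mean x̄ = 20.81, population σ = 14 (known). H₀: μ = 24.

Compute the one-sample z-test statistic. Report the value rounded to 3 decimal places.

SE = σ/√n = 14/√16 = 3.5000
z = (x̄−μ₀)/SE = (20.81−24)/3.5000 = -0.9114

test statistic = -0.911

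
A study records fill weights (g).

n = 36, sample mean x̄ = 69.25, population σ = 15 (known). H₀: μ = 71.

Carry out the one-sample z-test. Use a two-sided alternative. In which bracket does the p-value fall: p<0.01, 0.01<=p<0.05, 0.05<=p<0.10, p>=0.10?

p-value bracket: p>=0.10

SE = σ/√n = 15/√36 = 2.5000
z = (x̄−μ₀)/SE = (69.25−71)/2.5000 = -0.7000
p-value (two-sided) = 0.48393
→ bracket: p>=0.10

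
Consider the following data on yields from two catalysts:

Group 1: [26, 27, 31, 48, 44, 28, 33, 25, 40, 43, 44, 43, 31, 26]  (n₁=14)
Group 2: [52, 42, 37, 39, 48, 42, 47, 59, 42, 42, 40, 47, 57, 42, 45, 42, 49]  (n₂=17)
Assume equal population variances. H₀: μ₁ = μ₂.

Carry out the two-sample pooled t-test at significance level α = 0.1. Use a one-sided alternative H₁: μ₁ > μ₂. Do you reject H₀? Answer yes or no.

reject H₀: no

x̄₁=34.929, s₁=8.297, n₁=14
x̄₂=45.412, s₂=6.114, n₂=17
s_p² = [13·8.297² + 16·6.114²]/29 = 51.4844
SE = √(s_p²·(1/14+1/17)) = 2.5896
t = (34.929−45.412)/2.5896 = -4.0482
df = 29
p-value (one-sided, H₁ greater) = 0.99982
At α=0.1: p ≥ α → fail to reject H₀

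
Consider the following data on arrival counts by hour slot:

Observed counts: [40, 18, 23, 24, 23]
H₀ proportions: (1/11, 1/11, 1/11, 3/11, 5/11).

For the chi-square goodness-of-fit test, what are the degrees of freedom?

degrees of freedom = 4

df = k − 1 = 5 − 1 = 4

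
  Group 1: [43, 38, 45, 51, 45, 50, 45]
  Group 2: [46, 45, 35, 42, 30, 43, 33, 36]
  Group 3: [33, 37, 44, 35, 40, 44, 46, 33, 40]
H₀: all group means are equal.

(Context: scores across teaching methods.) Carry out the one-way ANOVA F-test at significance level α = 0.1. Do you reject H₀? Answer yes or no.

reject H₀: yes

Group means [45.29, 38.75, 39.11], grand mean 40.792
SSB = Σnᵢ(x̄ᵢ−x̄)² = 200.141; SSW = ΣΣ(x−x̄ᵢ)² = 557.817
MSB = 200.141/2 = 100.0704; MSW = 557.817/21 = 26.5627
F = MSB/MSW = 3.7673
df = (2, 21)
p-value (upper-tail) = 0.03998
At α=0.1: p < α → reject H₀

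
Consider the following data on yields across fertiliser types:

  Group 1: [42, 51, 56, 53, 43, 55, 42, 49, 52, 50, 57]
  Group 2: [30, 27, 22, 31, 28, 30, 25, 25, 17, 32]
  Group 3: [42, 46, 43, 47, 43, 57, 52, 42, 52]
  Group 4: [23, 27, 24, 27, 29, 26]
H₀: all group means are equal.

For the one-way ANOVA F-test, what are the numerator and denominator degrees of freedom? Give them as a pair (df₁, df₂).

degrees of freedom = [3, 32]

k = 4 groups, N = 36 total
df = (k−1, N−k) = (4−1, 36−4) = (3, 32)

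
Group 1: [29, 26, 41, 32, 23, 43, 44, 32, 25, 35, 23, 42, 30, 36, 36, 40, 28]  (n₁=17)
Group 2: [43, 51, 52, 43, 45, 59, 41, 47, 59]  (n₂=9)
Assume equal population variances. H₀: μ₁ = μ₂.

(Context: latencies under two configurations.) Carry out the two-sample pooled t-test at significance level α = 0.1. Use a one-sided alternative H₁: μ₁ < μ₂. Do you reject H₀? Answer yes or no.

reject H₀: yes

x̄₁=33.235, s₁=7.076, n₁=17
x̄₂=48.889, s₂=6.791, n₂=9
s_p² = [16·7.076² + 8·6.791²]/24 = 48.7478
SE = √(s_p²·(1/17+1/9)) = 2.8782
t = (33.235−48.889)/2.8782 = -5.4387
df = 24
p-value (one-sided, H₁ less) = 0.00001
At α=0.1: p < α → reject H₀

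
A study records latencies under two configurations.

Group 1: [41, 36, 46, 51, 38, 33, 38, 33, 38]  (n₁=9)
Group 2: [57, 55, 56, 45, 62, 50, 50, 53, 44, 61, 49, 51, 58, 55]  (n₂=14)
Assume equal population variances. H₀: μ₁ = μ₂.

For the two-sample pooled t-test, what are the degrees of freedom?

df = n₁ + n₂ − 2 = 9 + 14 − 2 = 21

degrees of freedom = 21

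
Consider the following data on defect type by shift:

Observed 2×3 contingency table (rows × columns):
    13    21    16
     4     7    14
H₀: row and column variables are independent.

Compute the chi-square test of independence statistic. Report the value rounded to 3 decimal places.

test statistic = 4.010

Row totals [50, 25], col totals [17, 28, 30], n=75
χ² = (13−11.33)²/11.33 + (21−18.67)²/18.67 + (16−20.00)²/20.00 + (4−5.67)²/5.67 + (7−9.33)²/9.33 + (14−10.00)²/10.00 = 4.0103
df = 2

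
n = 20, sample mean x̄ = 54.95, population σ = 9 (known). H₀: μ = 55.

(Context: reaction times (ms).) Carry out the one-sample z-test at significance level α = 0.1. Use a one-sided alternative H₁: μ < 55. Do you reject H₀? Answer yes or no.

reject H₀: no

SE = σ/√n = 9/√20 = 2.0125
z = (x̄−μ₀)/SE = (54.95−55)/2.0125 = -0.0248
p-value (one-sided, H₁ less) = 0.49009
At α=0.1: p ≥ α → fail to reject H₀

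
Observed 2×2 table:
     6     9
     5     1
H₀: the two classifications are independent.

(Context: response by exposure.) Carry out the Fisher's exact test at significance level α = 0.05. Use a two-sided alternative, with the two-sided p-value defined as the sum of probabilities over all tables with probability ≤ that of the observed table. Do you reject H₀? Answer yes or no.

reject H₀: no

Margins: r₁=15, r₂=6, c₁=11, c₂=10, n=21
p_obs = C(15,6)·C(6,5)/C(21,11); sum pmf over tables with pmf ≤ p_obs
p-value (two-sided) = 0.14861
At α=0.05: p ≥ α → fail to reject H₀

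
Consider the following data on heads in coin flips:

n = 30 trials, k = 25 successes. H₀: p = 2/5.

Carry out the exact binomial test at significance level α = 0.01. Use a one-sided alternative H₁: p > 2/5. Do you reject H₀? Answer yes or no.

Exact binomial: n=30, k=25, p₀=2/5=0.4000
P(X≥25) from Σ C(n,i)·p₀^i·(1−p₀)^(n−i)
p-value (one-sided, H₁ greater) = 0.00000
At α=0.01: p < α → reject H₀

reject H₀: yes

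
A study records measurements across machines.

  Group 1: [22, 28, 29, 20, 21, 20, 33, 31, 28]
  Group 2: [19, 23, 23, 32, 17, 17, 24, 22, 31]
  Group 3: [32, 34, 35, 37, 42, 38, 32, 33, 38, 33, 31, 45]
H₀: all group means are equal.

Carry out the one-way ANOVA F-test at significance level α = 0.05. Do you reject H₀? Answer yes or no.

reject H₀: yes

Group means [25.78, 23.11, 35.83], grand mean 29.000
SSB = Σnᵢ(x̄ᵢ−x̄)² = 965.889; SSW = ΣΣ(x−x̄ᵢ)² = 644.111
MSB = 965.889/2 = 482.9444; MSW = 644.111/27 = 23.8560
F = MSB/MSW = 20.2442
df = (2, 27)
p-value (upper-tail) = 0.00000
At α=0.05: p < α → reject H₀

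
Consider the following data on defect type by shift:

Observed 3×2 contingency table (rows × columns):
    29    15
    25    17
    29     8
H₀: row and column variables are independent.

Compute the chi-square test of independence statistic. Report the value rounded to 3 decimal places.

test statistic = 3.264

Row totals [44, 42, 37], col totals [83, 40], n=123
χ² = (29−29.69)²/29.69 + (15−14.31)²/14.31 + (25−28.34)²/28.34 + (17−13.66)²/13.66 + (29−24.97)²/24.97 + (8−12.03)²/12.03 = 3.2636
df = 2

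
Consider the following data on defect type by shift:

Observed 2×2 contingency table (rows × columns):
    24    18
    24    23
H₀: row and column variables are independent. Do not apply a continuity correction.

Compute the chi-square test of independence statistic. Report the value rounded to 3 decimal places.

Row totals [42, 47], col totals [48, 41], n=89
χ² = (24−22.65)²/22.65 + (18−19.35)²/19.35 + (24−25.35)²/25.35 + (23−21.65)²/21.65 = 0.3299
df = 1

test statistic = 0.330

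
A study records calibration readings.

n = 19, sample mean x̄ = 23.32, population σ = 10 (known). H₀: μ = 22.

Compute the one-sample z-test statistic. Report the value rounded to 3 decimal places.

test statistic = 0.575

SE = σ/√n = 10/√19 = 2.2942
z = (x̄−μ₀)/SE = (23.32−22)/2.2942 = 0.5754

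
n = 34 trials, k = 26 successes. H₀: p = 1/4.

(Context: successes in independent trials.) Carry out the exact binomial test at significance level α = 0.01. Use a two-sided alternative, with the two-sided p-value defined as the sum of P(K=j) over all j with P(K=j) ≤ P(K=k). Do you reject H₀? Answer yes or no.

reject H₀: yes

Exact binomial: n=34, k=26, p₀=1/4=0.2500
P(X=j) = C(n,j)·p₀^j·(1−p₀)^(n−j); p = Σ P(X=j) over j with P(X=j) ≤ P(X=26)
p-value (two-sided) = 0.00000
At α=0.01: p < α → reject H₀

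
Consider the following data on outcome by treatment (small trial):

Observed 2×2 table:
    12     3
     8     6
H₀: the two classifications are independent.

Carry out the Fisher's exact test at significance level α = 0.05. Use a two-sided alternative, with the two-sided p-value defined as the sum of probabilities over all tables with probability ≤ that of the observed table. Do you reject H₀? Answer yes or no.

reject H₀: no

Margins: r₁=15, r₂=14, c₁=20, c₂=9, n=29
p_obs = C(15,12)·C(14,8)/C(29,20); sum pmf over tables with pmf ≤ p_obs
p-value (two-sided) = 0.24508
At α=0.05: p ≥ α → fail to reject H₀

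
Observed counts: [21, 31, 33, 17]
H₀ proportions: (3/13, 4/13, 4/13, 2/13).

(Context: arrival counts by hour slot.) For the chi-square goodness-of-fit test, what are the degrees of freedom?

df = k − 1 = 4 − 1 = 3

degrees of freedom = 3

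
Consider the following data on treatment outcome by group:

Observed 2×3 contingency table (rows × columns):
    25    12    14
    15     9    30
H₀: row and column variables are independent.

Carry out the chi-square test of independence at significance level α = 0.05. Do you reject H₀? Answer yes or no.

reject H₀: yes

Row totals [51, 54], col totals [40, 21, 44], n=105
χ² = (25−19.43)²/19.43 + (12−10.20)²/10.20 + (14−21.37)²/21.37 + (15−20.57)²/20.57 + (9−10.80)²/10.80 + (30−22.63)²/22.63 = 8.6681
df = 2
p-value (upper-tail) = 0.01311
At α=0.05: p < α → reject H₀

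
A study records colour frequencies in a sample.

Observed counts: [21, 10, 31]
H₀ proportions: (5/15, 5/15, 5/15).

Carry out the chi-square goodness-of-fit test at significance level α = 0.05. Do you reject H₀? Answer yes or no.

n = 62; E_i = n·p_i = [20.67, 20.67, 20.67]
χ² = (21−20.67)²/20.67 + (10−20.67)²/20.67 + (31−20.67)²/20.67 = 10.6774
df = 2
p-value (upper-tail) = 0.00480
At α=0.05: p < α → reject H₀

reject H₀: yes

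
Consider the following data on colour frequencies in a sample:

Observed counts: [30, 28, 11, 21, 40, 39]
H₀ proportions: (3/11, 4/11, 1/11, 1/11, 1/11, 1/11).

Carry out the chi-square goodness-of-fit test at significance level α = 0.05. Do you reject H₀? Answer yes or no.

n = 169; E_i = n·p_i = [46.09, 61.45, 15.36, 15.36, 15.36, 15.36]
χ² = (30−46.09)²/46.09 + (28−61.45)²/61.45 + (11−15.36)²/15.36 + (21−15.36)²/15.36 + (40−15.36)²/15.36 + (39−15.36)²/15.36 = 103.0059
df = 5
p-value (upper-tail) = 0.00000
At α=0.05: p < α → reject H₀

reject H₀: yes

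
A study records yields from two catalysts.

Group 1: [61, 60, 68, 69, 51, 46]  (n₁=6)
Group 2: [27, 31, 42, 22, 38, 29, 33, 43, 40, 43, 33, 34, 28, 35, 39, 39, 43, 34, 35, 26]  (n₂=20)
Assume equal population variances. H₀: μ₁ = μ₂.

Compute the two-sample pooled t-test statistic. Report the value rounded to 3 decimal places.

x̄₁=59.167, s₁=9.152, n₁=6
x̄₂=34.700, s₂=6.199, n₂=20
s_p² = [5·9.152² + 19·6.199²]/24 = 47.8764
SE = √(s_p²·(1/6+1/20)) = 3.2207
t = (59.167−34.700)/3.2207 = 7.5966
df = 24

test statistic = 7.597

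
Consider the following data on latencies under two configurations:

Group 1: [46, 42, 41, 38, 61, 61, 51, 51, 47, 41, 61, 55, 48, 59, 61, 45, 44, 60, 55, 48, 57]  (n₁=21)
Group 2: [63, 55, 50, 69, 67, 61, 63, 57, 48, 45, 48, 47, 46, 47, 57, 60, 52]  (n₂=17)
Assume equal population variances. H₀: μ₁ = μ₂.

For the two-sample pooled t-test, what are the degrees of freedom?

df = n₁ + n₂ − 2 = 21 + 17 − 2 = 36

degrees of freedom = 36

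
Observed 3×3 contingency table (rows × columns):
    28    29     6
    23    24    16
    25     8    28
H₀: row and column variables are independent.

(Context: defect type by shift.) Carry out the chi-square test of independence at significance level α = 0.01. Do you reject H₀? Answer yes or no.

reject H₀: yes

Row totals [63, 63, 61], col totals [76, 61, 50], n=187
χ² = (28−25.60)²/25.60 + (29−20.55)²/20.55 + (6−16.84)²/16.84 + (23−25.60)²/25.60 + (24−20.55)²/20.55 + (16−16.84)²/16.84 + (25−24.79)²/24.79 + (8−19.90)²/19.90 + (28−16.31)²/16.31 = 27.0610
df = 4
p-value (upper-tail) = 0.00002
At α=0.01: p < α → reject H₀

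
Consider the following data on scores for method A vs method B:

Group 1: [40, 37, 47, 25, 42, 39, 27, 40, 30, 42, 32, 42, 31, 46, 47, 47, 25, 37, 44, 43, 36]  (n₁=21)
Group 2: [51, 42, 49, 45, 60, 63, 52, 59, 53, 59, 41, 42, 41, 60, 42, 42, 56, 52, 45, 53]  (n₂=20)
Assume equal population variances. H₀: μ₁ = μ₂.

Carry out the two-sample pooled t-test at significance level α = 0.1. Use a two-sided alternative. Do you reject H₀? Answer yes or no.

reject H₀: yes

x̄₁=38.048, s₁=7.207, n₁=21
x̄₂=50.350, s₂=7.471, n₂=20
s_p² = [20·7.207² + 19·7.471²]/39 = 53.8334
SE = √(s_p²·(1/21+1/20)) = 2.2924
t = (38.048−50.350)/2.2924 = -5.3666
df = 39
p-value (two-sided) = 0.00000
At α=0.1: p < α → reject H₀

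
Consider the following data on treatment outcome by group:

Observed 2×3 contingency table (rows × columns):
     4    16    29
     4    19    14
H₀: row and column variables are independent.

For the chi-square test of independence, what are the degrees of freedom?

degrees of freedom = 2

df = (r−1)(c−1) = (2−1)·(3−1) = 2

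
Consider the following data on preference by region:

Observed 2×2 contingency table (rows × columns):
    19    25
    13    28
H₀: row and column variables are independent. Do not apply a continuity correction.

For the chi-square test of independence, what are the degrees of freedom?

degrees of freedom = 1

df = (r−1)(c−1) = (2−1)·(2−1) = 1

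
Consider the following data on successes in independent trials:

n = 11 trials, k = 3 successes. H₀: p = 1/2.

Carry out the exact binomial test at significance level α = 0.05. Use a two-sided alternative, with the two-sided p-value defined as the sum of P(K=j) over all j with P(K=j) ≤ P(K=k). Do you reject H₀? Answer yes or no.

Exact binomial: n=11, k=3, p₀=1/2=0.5000
P(X=j) = C(n,j)·p₀^j·(1−p₀)^(n−j); p = Σ P(X=j) over j with P(X=j) ≤ P(X=3)
p-value (two-sided) = 0.22656
At α=0.05: p ≥ α → fail to reject H₀

reject H₀: no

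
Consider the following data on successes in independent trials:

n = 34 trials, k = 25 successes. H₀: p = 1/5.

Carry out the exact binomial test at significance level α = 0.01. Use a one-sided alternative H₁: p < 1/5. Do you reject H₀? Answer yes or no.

Exact binomial: n=34, k=25, p₀=1/5=0.2000
P(X≤25) from Σ C(n,i)·p₀^i·(1−p₀)^(n−i)
p-value (one-sided, H₁ less) = 1.00000
At α=0.01: p ≥ α → fail to reject H₀

reject H₀: no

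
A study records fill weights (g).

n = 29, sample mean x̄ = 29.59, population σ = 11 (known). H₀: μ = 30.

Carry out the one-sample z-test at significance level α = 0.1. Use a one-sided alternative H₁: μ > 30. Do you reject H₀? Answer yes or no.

reject H₀: no

SE = σ/√n = 11/√29 = 2.0426
z = (x̄−μ₀)/SE = (29.59−30)/2.0426 = -0.2007
p-value (one-sided, H₁ greater) = 0.57954
At α=0.1: p ≥ α → fail to reject H₀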